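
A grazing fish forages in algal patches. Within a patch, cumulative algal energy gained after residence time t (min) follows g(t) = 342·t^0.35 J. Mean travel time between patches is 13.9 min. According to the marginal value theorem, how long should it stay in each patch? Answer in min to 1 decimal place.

Optimal t* satisfies g'(t*) = g(t*)/(T + t*).
g'(t) = 0.35·342·t^-0.65. Setting 0.35·342·t^-0.65 = 342·t^0.35/(13.9+t) gives 0.35(13.9+t) = t, so 0.65·t = 0.35×13.9.
t* = 0.35×13.9/0.65 = 7.485 min.

7.5 min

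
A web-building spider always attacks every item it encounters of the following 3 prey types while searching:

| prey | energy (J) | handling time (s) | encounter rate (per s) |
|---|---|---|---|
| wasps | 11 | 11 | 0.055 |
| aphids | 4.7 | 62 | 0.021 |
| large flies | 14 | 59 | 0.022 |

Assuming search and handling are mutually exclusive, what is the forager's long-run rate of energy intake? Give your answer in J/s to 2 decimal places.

0.24 J/s

R = (0.055×11 + 0.021×4.7 + 0.022×14) / (1 + 0.055×11 + 0.021×62 + 0.022×59) = 1.012/4.205 = 0.2406 J/s.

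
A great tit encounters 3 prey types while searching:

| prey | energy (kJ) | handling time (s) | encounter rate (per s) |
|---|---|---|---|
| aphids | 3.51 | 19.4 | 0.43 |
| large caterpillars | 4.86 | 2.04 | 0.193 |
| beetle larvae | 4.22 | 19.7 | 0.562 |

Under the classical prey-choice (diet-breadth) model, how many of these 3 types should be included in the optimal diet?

Profitabilities (E/h, kJ/s): large caterpillars 2.38, beetle larvae 0.214, aphids 0.181. Add prey in this order while the next type's profitability exceeds the intake rate on those already taken.
Rate on top 1: 0.673. beetle larvae: 0.214 < 0.673 → exclude; stop.
Optimal diet: large caterpillars — 1 of 3 types.

1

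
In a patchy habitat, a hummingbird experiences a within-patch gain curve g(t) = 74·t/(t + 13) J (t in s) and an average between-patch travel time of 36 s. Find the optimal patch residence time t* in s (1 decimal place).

Optimal t* satisfies g'(t*) = g(t*)/(T + t*).
g'(t) = 74·13/(t + 13)². Setting 74·13/(t+13)² = 74t/[(t+13)(36+t)] gives 13(36+t) = t(t+13), so t² = 13×36 = 468.
t* = √468 = 21.63 s.

21.6 s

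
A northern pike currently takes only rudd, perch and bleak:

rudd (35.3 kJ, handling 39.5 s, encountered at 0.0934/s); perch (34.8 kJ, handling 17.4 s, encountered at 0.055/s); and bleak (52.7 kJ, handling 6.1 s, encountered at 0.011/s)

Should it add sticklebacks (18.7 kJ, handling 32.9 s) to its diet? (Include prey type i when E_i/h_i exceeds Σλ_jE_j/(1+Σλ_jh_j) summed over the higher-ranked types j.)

Current rate: (0.0934×35.3 + 0.055×34.8 + 0.011×52.7)/(1 + 0.0934×39.5 + 0.055×17.4 + 0.011×6.1) = 1.014 kJ/s.
Profitability of sticklebacks: 18.7/32.9 = 0.5684 kJ/s.
0.5684 < 1.014, so adding sticklebacks would lower the average — exclude it.

No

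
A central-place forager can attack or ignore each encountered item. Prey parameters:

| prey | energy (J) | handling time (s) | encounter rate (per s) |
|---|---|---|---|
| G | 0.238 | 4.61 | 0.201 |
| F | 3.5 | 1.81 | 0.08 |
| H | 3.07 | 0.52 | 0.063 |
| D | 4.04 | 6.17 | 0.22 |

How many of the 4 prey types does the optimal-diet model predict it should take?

3

Profitabilities (E/h, J/s): H 5.9, F 1.93, D 0.655, G 0.0516. Add prey in this order while the next type's profitability exceeds the intake rate on those already taken.
Rate on top 1: 0.1873. F: 1.93 > 0.1873 → include.
Rate on top 2: 0.402. D: 0.655 > 0.402 → include.
Rate on top 3: 0.5374. G: 0.0516 < 0.5374 → exclude; stop.
Optimal diet: H, F, D — 3 of 4 types.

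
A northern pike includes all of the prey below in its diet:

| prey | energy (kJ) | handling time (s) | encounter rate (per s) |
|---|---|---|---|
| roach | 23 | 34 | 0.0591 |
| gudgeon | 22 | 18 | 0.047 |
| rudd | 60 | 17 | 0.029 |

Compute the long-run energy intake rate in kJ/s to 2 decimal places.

R = (0.0591×23 + 0.047×22 + 0.029×60) / (1 + 0.0591×34 + 0.047×18 + 0.029×17) = 4.133/4.348 = 0.9505 kJ/s.

0.95 kJ/s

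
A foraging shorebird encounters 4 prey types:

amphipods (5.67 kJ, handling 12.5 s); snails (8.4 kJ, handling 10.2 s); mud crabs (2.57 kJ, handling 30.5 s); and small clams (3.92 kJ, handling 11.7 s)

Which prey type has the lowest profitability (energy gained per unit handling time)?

In descending order of E/h:
snails: 8.4/10.2 = 0.824 kJ/s
amphipods: 5.67/12.5 = 0.454 kJ/s
small clams: 3.92/11.7 = 0.335 kJ/s
mud crabs: 2.57/30.5 = 0.0843 kJ/s

mud crabs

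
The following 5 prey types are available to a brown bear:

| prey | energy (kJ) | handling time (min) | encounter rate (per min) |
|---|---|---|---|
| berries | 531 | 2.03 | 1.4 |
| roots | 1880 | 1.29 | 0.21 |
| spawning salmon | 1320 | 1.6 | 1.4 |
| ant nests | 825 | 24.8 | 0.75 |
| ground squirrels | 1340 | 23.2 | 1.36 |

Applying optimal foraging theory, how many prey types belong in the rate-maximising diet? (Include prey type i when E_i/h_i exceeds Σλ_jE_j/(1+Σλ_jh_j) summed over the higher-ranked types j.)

E/h in descending order: roots 1.46e+03, spawning salmon 825, berries 262, ground squirrels 57.8, ant nests 33.3 kJ/min. The optimal diet is the largest prefix of this list for which every included type satisfies E_i/h_i > R on the types above it.
Rate on top 1: 310.6. spawning salmon: 825 > 310.6 → include.
Rate on top 2: 638.8. berries: 262 < 638.8 → exclude; stop.
Optimal diet: roots, spawning salmon — 2 of 5 types.

2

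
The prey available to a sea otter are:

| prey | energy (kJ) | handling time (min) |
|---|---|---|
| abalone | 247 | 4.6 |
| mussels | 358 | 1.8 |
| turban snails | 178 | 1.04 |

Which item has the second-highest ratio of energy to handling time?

Profitability E/h (kJ/min): abalone = 247/4.6 = 53.7, mussels = 358/1.8 = 199, turban snails = 178/1.04 = 171.
Ranked: mussels > turban snails > abalone.

turban snails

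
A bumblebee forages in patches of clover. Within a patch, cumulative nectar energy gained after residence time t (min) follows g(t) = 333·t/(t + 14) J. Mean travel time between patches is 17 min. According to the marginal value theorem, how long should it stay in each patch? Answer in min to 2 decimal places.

Maximise g(t)/(T+t): set derivative to zero → g'(t)(T+t) = g(t).
g'(t) = 333·14/(t + 14)². Setting 333·14/(t+14)² = 333t/[(t+14)(17+t)] gives 14(17+t) = t(t+14), so t² = 14×17 = 238.
t* = √238 = 15.43 min.

15.43 min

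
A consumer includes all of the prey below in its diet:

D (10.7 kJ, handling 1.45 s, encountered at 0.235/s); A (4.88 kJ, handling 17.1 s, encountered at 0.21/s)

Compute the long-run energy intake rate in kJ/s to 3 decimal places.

R = Σλ_iE_i / (1 + Σλ_ih_i)
Numerator: 0.235×10.7 + 0.21×4.88 = 3.539
Denominator: 1 + 0.235×1.45 + 0.21×17.1 = 4.932
R = 3.539/4.932 = 0.7177 kJ/s

0.718 kJ/s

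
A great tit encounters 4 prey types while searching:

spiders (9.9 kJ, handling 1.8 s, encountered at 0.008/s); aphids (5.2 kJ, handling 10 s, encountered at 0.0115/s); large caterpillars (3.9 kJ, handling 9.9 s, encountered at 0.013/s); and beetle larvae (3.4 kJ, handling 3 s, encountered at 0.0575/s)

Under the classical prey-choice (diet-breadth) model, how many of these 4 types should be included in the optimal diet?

Profitabilities (E/h, kJ/s): spiders 5.5, beetle larvae 1.13, aphids 0.52, large caterpillars 0.394. Add prey in this order while the next type's profitability exceeds the intake rate on those already taken.
Rate on top 1: 0.07808. beetle larvae: 1.13 > 0.07808 → include.
Rate on top 2: 0.2314. aphids: 0.52 > 0.2314 → include.
Rate on top 3: 0.2569. large caterpillars: 0.394 > 0.2569 → include.
Optimal diet: spiders, beetle larvae, aphids, large caterpillars — 4 of 4 types.

4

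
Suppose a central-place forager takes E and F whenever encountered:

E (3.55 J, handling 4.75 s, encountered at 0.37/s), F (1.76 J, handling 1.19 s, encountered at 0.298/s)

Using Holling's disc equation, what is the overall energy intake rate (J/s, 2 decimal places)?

Energy encountered per unit search time: 0.37×3.55 + 0.298×1.76 = 1.838 J/s.
Handling time per unit search time: 0.37×4.75 + 0.298×1.19 = 2.112.
Rate = 1.838/(1 + 2.112) = 0.5906 J/s.

0.59 J/s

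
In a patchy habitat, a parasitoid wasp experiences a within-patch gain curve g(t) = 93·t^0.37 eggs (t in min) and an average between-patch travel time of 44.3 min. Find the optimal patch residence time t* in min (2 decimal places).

26.02 min

Maximise g(t)/(T+t): set derivative to zero → g'(t)(T+t) = g(t).
g'(t) = 0.37·93·t^-0.63. Setting 0.37·93·t^-0.63 = 93·t^0.37/(44.3+t) gives 0.37(44.3+t) = t, so 0.63·t = 0.37×44.3.
t* = 0.37×44.3/0.63 = 26.02 min.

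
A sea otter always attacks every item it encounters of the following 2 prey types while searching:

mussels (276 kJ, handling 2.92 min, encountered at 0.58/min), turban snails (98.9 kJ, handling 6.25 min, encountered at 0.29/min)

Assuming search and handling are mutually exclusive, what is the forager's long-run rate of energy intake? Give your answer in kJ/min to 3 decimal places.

R = (0.58×276 + 0.29×98.9) / (1 + 0.58×2.92 + 0.29×6.25) = 188.8/4.506 = 41.89 kJ/min.

41.890 kJ/min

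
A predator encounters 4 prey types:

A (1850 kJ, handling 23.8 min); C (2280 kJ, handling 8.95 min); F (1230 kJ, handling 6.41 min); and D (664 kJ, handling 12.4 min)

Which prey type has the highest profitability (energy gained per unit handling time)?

Profitability E/h (kJ/min): A = 1850/23.8 = 77.7, C = 2280/8.95 = 255, F = 1230/6.41 = 192, D = 664/12.4 = 53.5.
Ranked: C > F > A > D.

C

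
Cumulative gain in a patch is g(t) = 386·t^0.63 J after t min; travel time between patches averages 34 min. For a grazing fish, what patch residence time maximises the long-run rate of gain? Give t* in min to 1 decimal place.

By the marginal value theorem, leave when the instantaneous gain rate g'(t) equals the habitat-wide average g(t)/(T + t).
g'(t) = 0.63·386·t^-0.37. Setting 0.63·386·t^-0.37 = 386·t^0.63/(34+t) gives 0.63(34+t) = t, so 0.37·t = 0.63×34.
t* = 0.63×34/0.37 = 57.89 min.

57.9 min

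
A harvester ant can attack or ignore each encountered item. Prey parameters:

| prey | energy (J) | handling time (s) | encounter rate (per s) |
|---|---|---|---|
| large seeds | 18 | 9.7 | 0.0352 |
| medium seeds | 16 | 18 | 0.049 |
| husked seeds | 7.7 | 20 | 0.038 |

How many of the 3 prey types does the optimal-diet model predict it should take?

Profitabilities (E/h, J/s): large seeds 1.86, medium seeds 0.889, husked seeds 0.385. Add prey in this order while the next type's profitability exceeds the intake rate on those already taken.
Rate on top 1: 0.4723. medium seeds: 0.889 > 0.4723 → include.
Rate on top 2: 0.6376. husked seeds: 0.385 < 0.6376 → exclude; stop.
Optimal diet: large seeds, medium seeds — 2 of 3 types.

2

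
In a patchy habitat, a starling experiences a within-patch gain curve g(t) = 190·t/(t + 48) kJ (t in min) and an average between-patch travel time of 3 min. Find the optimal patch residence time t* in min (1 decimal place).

By the marginal value theorem, leave when the instantaneous gain rate g'(t) equals the habitat-wide average g(t)/(T + t).
g'(t) = 190·48/(t + 48)². Setting 190·48/(t+48)² = 190t/[(t+48)(3+t)] gives 48(3+t) = t(t+48), so t² = 48×3 = 144.
t* = √144 = 12 min.

12.0 min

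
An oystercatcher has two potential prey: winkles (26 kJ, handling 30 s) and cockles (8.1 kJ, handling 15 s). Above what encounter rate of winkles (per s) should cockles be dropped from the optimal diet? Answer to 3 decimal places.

0.055 per s

At the threshold, the rate on winkles alone equals the profitability of cockles: λ·26/(1 + λ·30) = 8.1/15 = 0.54.
Rearranging, λ(26 − 0.54×30) = 0.54, so λ = 0.54/9.8 = 0.0551 per s.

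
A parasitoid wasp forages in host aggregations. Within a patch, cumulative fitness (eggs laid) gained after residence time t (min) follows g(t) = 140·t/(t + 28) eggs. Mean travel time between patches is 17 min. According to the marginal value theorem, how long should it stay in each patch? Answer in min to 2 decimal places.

21.82 min

Optimal t* satisfies g'(t*) = g(t*)/(T + t*).
g'(t) = 140·28/(t + 28)². Setting 140·28/(t+28)² = 140t/[(t+28)(17+t)] gives 28(17+t) = t(t+28), so t² = 28×17 = 476.
t* = √476 = 21.82 min.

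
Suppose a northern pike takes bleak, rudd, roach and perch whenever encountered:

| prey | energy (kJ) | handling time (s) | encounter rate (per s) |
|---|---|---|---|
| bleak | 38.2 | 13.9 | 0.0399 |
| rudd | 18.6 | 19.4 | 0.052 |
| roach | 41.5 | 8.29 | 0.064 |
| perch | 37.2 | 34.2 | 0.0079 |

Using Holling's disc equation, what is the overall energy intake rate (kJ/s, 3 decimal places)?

1.617 kJ/s

Energy encountered per unit search time: 0.0399×38.2 + 0.052×18.6 + 0.064×41.5 + 0.0079×37.2 = 5.441 kJ/s.
Handling time per unit search time: 0.0399×13.9 + 0.052×19.4 + 0.064×8.29 + 0.0079×34.2 = 2.364.
Rate = 5.441/(1 + 2.364) = 1.617 kJ/s.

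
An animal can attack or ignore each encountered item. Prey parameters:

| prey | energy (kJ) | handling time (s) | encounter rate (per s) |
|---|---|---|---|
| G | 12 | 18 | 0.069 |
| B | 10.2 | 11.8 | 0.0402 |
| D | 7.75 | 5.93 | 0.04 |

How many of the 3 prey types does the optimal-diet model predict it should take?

3

Profitabilities (E/h, kJ/s): D 1.31, B 0.864, G 0.667. Add prey in this order while the next type's profitability exceeds the intake rate on those already taken.
Rate on top 1: 0.2506. B: 0.864 > 0.2506 → include.
Rate on top 2: 0.4207. G: 0.667 > 0.4207 → include.
Optimal diet: D, B, G — 3 of 3 types.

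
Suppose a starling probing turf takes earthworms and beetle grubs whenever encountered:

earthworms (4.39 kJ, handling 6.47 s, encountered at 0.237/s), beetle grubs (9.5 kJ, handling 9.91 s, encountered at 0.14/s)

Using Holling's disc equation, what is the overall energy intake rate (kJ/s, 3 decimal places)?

0.605 kJ/s

R = (0.237×4.39 + 0.14×9.5) / (1 + 0.237×6.47 + 0.14×9.91) = 2.37/3.921 = 0.6046 kJ/s.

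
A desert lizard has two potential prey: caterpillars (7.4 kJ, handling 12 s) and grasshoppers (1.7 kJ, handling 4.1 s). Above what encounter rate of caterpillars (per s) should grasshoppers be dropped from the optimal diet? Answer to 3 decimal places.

0.171 per s

The zero-one rule: include grasshoppers iff E₂/h₂ > λE₁/(1+λh₁). Equality gives the switch point.
λE₁h₂ = E₂ + λE₂h₁ ⇒ λ = E₂/(E₁h₂ − E₂h₁) = 1.7/(30.34 − 20.4) = 0.171 per s.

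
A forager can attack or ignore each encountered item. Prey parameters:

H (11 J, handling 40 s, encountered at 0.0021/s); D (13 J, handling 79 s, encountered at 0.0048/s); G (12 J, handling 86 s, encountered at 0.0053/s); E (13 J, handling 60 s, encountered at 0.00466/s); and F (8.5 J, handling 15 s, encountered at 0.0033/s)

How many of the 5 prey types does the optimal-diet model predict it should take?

5

E/h in descending order: F 0.567, H 0.275, E 0.217, D 0.165, G 0.14 J/s. The optimal diet is the largest prefix of this list for which every included type satisfies E_i/h_i > R on the types above it.
Rate on top 1: 0.02673. H: 0.275 > 0.02673 → include.
Rate on top 2: 0.04513. E: 0.217 > 0.04513 → include.
Rate on top 3: 0.07907. D: 0.165 > 0.07907 → include.
Rate on top 4: 0.09715. G: 0.14 > 0.09715 → include.
Optimal diet: F, H, E, D, G — 5 of 5 types.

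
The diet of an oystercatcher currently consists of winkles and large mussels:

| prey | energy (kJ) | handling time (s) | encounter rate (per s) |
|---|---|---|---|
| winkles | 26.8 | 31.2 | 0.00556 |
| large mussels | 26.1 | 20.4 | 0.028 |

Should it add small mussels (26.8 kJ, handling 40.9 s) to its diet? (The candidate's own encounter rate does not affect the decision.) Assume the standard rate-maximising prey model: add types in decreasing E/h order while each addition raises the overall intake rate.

Yes

Current rate: (0.00556×26.8 + 0.028×26.1)/(1 + 0.00556×31.2 + 0.028×20.4) = 0.5043 kJ/s.
small mussels: E/h = 26.8/40.9 = 0.6553 kJ/s.
0.6553 > 0.5043, so adding small mussels raises the average — include it.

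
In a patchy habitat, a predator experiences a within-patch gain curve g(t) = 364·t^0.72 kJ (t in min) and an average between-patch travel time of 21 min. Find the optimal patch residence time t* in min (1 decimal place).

54.0 min

Optimal t* satisfies g'(t*) = g(t*)/(T + t*).
g'(t) = 0.72·364·t^-0.28. Setting 0.72·364·t^-0.28 = 364·t^0.72/(21+t) gives 0.72(21+t) = t, so 0.28·t = 0.72×21.
t* = 0.72×21/0.28 = 54 min.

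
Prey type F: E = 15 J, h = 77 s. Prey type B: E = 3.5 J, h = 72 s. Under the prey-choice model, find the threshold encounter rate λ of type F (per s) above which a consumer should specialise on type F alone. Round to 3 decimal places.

At the threshold, the rate on type F alone equals the profitability of type B: λ·15/(1 + λ·77) = 3.5/72 = 0.04861.
Rearranging, λ(15 − 0.04861×77) = 0.04861, so λ = 0.04861/11.26 = 0.004318 per s.

0.004 per s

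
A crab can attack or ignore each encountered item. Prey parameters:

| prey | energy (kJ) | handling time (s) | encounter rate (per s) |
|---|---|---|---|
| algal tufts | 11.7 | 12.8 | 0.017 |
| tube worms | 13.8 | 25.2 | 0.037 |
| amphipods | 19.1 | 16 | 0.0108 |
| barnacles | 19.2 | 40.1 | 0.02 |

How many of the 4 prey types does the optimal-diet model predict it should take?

Rank by E/h (kJ/s): amphipods 1.19, algal tufts 0.914, tube worms 0.548, barnacles 0.479. Include each in turn until the next type's E/h falls below the running intake rate.
Rate on top 1: 0.1759. algal tufts: 0.914 > 0.1759 → include.
Rate on top 2: 0.2914. tube worms: 0.548 > 0.2914 → include.
Rate on top 3: 0.3943. barnacles: 0.479 > 0.3943 → include.
Optimal diet: amphipods, algal tufts, tube worms, barnacles — 4 of 4 types.

4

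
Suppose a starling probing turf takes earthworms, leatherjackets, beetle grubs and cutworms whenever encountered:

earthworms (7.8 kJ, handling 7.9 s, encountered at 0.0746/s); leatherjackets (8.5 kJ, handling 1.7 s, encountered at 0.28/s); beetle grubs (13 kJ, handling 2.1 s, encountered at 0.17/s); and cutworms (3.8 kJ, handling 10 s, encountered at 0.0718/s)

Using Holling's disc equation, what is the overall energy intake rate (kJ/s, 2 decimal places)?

Energy encountered per unit search time: 0.0746×7.8 + 0.28×8.5 + 0.17×13 + 0.0718×3.8 = 5.445 kJ/s.
Handling time per unit search time: 0.0746×7.9 + 0.28×1.7 + 0.17×2.1 + 0.0718×10 = 2.14.
Rate = 5.445/(1 + 2.14) = 1.734 kJ/s.

1.73 kJ/s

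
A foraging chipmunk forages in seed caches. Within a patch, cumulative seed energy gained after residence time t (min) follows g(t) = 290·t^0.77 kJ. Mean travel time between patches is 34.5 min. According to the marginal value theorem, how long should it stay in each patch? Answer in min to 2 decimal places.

Maximise g(t)/(T+t): set derivative to zero → g'(t)(T+t) = g(t).
g'(t) = 0.77·290·t^-0.23. Setting 0.77·290·t^-0.23 = 290·t^0.77/(34.5+t) gives 0.77(34.5+t) = t, so 0.23·t = 0.77×34.5.
t* = 0.77×34.5/0.23 = 115.5 min.

115.50 min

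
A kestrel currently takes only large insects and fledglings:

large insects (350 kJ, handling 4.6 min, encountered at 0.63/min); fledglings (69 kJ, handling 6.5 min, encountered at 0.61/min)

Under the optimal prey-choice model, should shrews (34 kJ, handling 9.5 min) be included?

Intake rate on the current diet: R = (0.63×350 + 0.61×69) / (1 + 0.63×4.6 + 0.61×6.5) = 262.6/7.863 = 33.4 kJ/min.
Profitability of shrews: 34/9.5 = 3.579 kJ/min.
Since 3.579 < R, time spent handling shrews is better spent searching.

No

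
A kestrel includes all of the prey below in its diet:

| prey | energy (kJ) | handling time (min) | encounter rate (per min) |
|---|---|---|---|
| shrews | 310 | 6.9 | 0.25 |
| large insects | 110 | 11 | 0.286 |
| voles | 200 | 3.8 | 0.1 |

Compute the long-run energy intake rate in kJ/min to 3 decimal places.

R = (0.25×310 + 0.286×110 + 0.1×200) / (1 + 0.25×6.9 + 0.286×11 + 0.1×3.8) = 129/6.251 = 20.63 kJ/min.

20.630 kJ/min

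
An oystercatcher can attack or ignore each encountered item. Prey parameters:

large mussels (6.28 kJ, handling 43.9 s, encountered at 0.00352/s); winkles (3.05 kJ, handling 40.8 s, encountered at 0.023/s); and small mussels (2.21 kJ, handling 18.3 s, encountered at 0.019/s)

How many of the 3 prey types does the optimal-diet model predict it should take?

E/h in descending order: large mussels 0.143, small mussels 0.121, winkles 0.0748 kJ/s. The optimal diet is the largest prefix of this list for which every included type satisfies E_i/h_i > R on the types above it.
Rate on top 1: 0.01915. small mussels: 0.121 > 0.01915 → include.
Rate on top 2: 0.04267. winkles: 0.0748 > 0.04267 → include.
Optimal diet: large mussels, small mussels, winkles — 3 of 3 types.

3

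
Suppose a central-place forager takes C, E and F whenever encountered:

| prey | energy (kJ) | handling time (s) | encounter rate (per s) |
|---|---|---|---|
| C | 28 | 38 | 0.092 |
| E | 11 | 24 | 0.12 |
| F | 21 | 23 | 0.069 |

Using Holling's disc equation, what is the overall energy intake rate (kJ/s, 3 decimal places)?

0.596 kJ/s

Energy encountered per unit search time: 0.092×28 + 0.12×11 + 0.069×21 = 5.345 kJ/s.
Handling time per unit search time: 0.092×38 + 0.12×24 + 0.069×23 = 7.963.
Rate = 5.345/(1 + 7.963) = 0.5963 kJ/s.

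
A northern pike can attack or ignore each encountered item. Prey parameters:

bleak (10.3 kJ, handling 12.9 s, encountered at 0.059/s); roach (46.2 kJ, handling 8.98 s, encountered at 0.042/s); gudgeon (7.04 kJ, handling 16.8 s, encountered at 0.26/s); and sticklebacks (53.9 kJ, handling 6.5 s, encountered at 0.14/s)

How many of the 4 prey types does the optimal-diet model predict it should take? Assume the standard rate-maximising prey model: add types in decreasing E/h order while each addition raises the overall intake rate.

2

E/h in descending order: sticklebacks 8.29, roach 5.14, bleak 0.798, gudgeon 0.419 kJ/s. The optimal diet is the largest prefix of this list for which every included type satisfies E_i/h_i > R on the types above it.
Rate on top 1: 3.951. roach: 5.14 > 3.951 → include.
Rate on top 2: 4.148. bleak: 0.798 < 4.148 → exclude; stop.
Optimal diet: sticklebacks, roach — 2 of 4 types.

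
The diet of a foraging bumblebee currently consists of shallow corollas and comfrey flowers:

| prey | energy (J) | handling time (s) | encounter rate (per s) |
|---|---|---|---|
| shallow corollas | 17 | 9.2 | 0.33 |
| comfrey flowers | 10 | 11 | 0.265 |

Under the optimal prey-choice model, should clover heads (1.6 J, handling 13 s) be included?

No

On shallow corollas and comfrey flowers alone, R = ΣλE/(1+Σλh) = 8.26/6.951 = 1.188 J/s.
clover heads: E/h = 1.6/13 = 0.1231 J/s.
Since 0.1231 < R, time spent handling clover heads is better spent searching.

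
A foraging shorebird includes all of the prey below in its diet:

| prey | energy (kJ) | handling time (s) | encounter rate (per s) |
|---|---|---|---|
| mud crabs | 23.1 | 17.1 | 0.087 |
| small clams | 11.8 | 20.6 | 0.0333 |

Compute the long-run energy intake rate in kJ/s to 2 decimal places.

Energy encountered per unit search time: 0.087×23.1 + 0.0333×11.8 = 2.403 kJ/s.
Handling time per unit search time: 0.087×17.1 + 0.0333×20.6 = 2.174.
Rate = 2.403/(1 + 2.174) = 0.7571 kJ/s.

0.76 kJ/s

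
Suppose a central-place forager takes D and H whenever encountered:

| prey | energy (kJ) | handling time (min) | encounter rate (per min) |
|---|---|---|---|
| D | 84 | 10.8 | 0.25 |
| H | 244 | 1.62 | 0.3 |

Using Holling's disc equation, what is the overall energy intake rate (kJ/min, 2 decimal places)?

R = (0.25×84 + 0.3×244) / (1 + 0.25×10.8 + 0.3×1.62) = 94.2/4.186 = 22.5 kJ/min.

22.50 kJ/min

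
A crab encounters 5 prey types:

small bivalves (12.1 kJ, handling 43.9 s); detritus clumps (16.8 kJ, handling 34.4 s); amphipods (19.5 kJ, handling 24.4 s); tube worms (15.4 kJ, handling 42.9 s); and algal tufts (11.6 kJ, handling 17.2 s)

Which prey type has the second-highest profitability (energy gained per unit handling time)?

algal tufts

In descending order of E/h:
amphipods: 19.5/24.4 = 0.799 kJ/s
algal tufts: 11.6/17.2 = 0.674 kJ/s
detritus clumps: 16.8/34.4 = 0.488 kJ/s
tube worms: 15.4/42.9 = 0.359 kJ/s
small bivalves: 12.1/43.9 = 0.276 kJ/s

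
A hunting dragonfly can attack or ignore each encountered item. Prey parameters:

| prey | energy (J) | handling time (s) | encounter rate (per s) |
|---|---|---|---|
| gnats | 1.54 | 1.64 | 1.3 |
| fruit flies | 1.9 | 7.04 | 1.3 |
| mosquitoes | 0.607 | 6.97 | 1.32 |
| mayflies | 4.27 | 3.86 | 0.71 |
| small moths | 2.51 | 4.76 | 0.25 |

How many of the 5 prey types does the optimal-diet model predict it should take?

Profitabilities (E/h, J/s): mayflies 1.11, gnats 0.939, small moths 0.527, fruit flies 0.27, mosquitoes 0.0871. Add prey in this order while the next type's profitability exceeds the intake rate on those already taken.
Rate on top 1: 0.8105. gnats: 0.939 > 0.8105 → include.
Rate on top 2: 0.8572. small moths: 0.527 < 0.8572 → exclude; stop.
Optimal diet: mayflies, gnats — 2 of 5 types.

2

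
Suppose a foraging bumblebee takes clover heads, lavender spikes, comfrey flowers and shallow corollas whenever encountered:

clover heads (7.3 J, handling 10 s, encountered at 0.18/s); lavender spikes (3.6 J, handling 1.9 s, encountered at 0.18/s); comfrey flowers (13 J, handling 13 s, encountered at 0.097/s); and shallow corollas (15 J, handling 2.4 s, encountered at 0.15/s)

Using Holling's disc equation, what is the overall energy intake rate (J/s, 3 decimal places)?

1.149 J/s

Energy encountered per unit search time: 0.18×7.3 + 0.18×3.6 + 0.097×13 + 0.15×15 = 5.473 J/s.
Handling time per unit search time: 0.18×10 + 0.18×1.9 + 0.097×13 + 0.15×2.4 = 3.763.
Rate = 5.473/(1 + 3.763) = 1.149 J/s.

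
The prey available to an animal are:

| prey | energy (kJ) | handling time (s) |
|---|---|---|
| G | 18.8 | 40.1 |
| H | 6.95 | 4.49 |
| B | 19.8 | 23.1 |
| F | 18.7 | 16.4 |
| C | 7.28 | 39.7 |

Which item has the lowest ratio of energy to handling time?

Profitability E/h (kJ/s): G = 18.8/40.1 = 0.469, H = 6.95/4.49 = 1.55, B = 19.8/23.1 = 0.857, F = 18.7/16.4 = 1.14, C = 7.28/39.7 = 0.183.
Ranked: H > F > B > G > C.

C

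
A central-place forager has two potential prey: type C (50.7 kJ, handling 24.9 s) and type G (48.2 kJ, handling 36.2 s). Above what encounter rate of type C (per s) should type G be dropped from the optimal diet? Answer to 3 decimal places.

0.076 per s

At the threshold, the rate on type C alone equals the profitability of type G: λ·50.7/(1 + λ·24.9) = 48.2/36.2 = 1.331.
Rearranging, λ(50.7 − 1.331×24.9) = 1.331, so λ = 1.331/17.55 = 0.07589 per s.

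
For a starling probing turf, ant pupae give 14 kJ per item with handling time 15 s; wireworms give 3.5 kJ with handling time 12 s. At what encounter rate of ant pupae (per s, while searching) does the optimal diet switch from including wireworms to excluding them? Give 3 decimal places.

At the threshold, the rate on ant pupae alone equals the profitability of wireworms: λ·14/(1 + λ·15) = 3.5/12 = 0.2917.
Rearranging, λ(14 − 0.2917×15) = 0.2917, so λ = 0.2917/9.625 = 0.0303 per s.

0.030 per s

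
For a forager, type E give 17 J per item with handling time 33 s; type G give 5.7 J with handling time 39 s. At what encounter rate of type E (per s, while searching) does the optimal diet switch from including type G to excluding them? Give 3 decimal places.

The zero-one rule: include type G iff E₂/h₂ > λE₁/(1+λh₁). Equality gives the switch point.
λE₁h₂ = E₂ + λE₂h₁ ⇒ λ = E₂/(E₁h₂ − E₂h₁) = 5.7/(663 − 188.1) = 0.012 per s.

0.012 per s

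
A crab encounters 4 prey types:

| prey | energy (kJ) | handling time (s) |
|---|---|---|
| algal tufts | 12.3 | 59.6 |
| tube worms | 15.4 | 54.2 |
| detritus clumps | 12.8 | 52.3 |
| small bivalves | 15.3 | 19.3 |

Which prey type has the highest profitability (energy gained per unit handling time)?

Profitability E/h (kJ/s): algal tufts = 12.3/59.6 = 0.206, tube worms = 15.4/54.2 = 0.284, detritus clumps = 12.8/52.3 = 0.245, small bivalves = 15.3/19.3 = 0.793.
Ranked: small bivalves > tube worms > detritus clumps > algal tufts.

small bivalves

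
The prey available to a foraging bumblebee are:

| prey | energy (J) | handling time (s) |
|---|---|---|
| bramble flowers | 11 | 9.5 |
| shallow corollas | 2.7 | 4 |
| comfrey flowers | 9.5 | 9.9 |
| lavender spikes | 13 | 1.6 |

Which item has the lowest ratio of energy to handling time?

In descending order of E/h:
lavender spikes: 13/1.6 = 8.12 J/s
bramble flowers: 11/9.5 = 1.16 J/s
comfrey flowers: 9.5/9.9 = 0.96 J/s
shallow corollas: 2.7/4 = 0.675 J/s

shallow corollas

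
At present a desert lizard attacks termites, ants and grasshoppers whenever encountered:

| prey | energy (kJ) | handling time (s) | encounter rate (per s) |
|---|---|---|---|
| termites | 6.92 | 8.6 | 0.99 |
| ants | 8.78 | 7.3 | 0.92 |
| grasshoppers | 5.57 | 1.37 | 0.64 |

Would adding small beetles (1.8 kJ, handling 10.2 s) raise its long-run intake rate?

No

On termites, ants and grasshoppers alone, R = ΣλE/(1+Σλh) = 18.49/17.11 = 1.081 kJ/s.
Profitability of small beetles: 1.8/10.2 = 0.1765 kJ/s.
Since 0.1765 < R, time spent handling small beetles is better spent searching.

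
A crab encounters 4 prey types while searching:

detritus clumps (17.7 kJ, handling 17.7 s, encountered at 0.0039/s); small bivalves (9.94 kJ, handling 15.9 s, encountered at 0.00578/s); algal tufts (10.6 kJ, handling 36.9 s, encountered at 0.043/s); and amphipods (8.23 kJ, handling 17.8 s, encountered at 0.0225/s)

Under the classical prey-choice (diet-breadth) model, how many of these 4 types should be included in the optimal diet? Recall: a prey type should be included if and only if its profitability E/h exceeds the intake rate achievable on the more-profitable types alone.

4

Rank by E/h (kJ/s): detritus clumps 1, small bivalves 0.625, amphipods 0.462, algal tufts 0.287. Include each in turn until the next type's E/h falls below the running intake rate.
Rate on top 1: 0.06457. small bivalves: 0.625 > 0.06457 → include.
Rate on top 2: 0.1089. amphipods: 0.462 > 0.1089 → include.
Rate on top 3: 0.1996. algal tufts: 0.287 > 0.1996 → include.
Optimal diet: detritus clumps, small bivalves, amphipods, algal tufts — 4 of 4 types.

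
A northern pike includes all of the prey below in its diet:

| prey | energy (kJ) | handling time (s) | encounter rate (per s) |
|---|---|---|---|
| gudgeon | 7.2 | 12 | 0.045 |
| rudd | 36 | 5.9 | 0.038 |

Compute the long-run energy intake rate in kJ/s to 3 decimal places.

R = Σλ_iE_i / (1 + Σλ_ih_i)
Numerator: 0.045×7.2 + 0.038×36 = 1.692
Denominator: 1 + 0.045×12 + 0.038×5.9 = 1.764
R = 1.692/1.764 = 0.9591 kJ/s

0.959 kJ/s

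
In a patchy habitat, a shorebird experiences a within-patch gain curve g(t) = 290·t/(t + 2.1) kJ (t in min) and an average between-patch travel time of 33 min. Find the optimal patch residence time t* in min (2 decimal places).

8.32 min

Maximise g(t)/(T+t): set derivative to zero → g'(t)(T+t) = g(t).
g'(t) = 290·2.1/(t + 2.1)². Setting 290·2.1/(t+2.1)² = 290t/[(t+2.1)(33+t)] gives 2.1(33+t) = t(t+2.1), so t² = 2.1×33 = 69.3.
t* = √69.3 = 8.325 min.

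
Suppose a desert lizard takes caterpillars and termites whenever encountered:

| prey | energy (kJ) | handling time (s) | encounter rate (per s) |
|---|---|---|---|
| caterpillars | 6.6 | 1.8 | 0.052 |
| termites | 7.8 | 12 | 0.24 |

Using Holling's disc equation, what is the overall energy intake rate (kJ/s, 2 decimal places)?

0.56 kJ/s

R = Σλ_iE_i / (1 + Σλ_ih_i)
Numerator: 0.052×6.6 + 0.24×7.8 = 2.215
Denominator: 1 + 0.052×1.8 + 0.24×12 = 3.974
R = 2.215/3.974 = 0.5575 kJ/s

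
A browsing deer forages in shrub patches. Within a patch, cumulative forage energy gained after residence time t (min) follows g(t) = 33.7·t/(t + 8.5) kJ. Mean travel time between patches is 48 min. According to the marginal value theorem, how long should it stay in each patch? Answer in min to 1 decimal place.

By the marginal value theorem, leave when the instantaneous gain rate g'(t) equals the habitat-wide average g(t)/(T + t).
g'(t) = 33.7·8.5/(t + 8.5)². Setting 33.7·8.5/(t+8.5)² = 33.7t/[(t+8.5)(48+t)] gives 8.5(48+t) = t(t+8.5), so t² = 8.5×48 = 408.
t* = √408 = 20.2 min.

20.2 min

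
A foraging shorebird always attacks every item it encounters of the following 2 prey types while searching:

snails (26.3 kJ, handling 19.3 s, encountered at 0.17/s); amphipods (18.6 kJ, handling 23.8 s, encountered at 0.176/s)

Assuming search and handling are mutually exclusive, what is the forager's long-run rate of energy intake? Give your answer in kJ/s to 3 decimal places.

0.914 kJ/s

R = (0.17×26.3 + 0.176×18.6) / (1 + 0.17×19.3 + 0.176×23.8) = 7.745/8.47 = 0.9144 kJ/s.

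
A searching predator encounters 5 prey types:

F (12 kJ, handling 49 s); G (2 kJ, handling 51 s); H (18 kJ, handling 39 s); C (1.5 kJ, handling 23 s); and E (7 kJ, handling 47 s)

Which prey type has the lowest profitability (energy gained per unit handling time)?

G

Profitability E/h (kJ/s): F = 12/49 = 0.245, G = 2/51 = 0.0392, H = 18/39 = 0.462, C = 1.5/23 = 0.0652, E = 7/47 = 0.149.
Ranked: H > F > E > C > G.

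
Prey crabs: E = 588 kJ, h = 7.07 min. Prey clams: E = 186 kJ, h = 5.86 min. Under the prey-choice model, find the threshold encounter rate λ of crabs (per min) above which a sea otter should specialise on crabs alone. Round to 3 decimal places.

At the threshold, the rate on crabs alone equals the profitability of clams: λ·588/(1 + λ·7.07) = 186/5.86 = 31.74.
Rearranging, λ(588 − 31.74×7.07) = 31.74, so λ = 31.74/363.6 = 0.0873 per min.

0.087 per min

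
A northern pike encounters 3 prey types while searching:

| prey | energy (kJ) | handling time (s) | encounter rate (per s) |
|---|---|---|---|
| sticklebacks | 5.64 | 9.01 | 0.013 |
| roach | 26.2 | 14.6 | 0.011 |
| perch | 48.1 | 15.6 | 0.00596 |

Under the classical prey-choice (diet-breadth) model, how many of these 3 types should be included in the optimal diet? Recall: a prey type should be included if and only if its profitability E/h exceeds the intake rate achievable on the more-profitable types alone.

3

Rank by E/h (kJ/s): perch 3.08, roach 1.79, sticklebacks 0.626. Include each in turn until the next type's E/h falls below the running intake rate.
Rate on top 1: 0.2623. roach: 1.79 > 0.2623 → include.
Rate on top 2: 0.4586. sticklebacks: 0.626 > 0.4586 → include.
Optimal diet: perch, roach, sticklebacks — 3 of 3 types.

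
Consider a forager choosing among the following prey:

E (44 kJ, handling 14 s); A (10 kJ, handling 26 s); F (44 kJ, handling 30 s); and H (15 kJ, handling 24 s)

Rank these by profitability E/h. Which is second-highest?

F

Profitability E/h (kJ/s): E = 44/14 = 3.14, A = 10/26 = 0.385, F = 44/30 = 1.47, H = 15/24 = 0.625.
Ranked: E > F > H > A.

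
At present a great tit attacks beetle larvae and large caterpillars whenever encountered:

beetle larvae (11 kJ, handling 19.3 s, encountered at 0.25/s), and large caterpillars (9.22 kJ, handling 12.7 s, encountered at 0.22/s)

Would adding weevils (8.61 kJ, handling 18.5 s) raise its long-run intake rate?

No

Current rate: (0.25×11 + 0.22×9.22)/(1 + 0.25×19.3 + 0.22×12.7) = 0.5544 kJ/s.
Profitability of weevils: 8.61/18.5 = 0.4654 kJ/s.
0.4654 < 0.5544, so adding weevils would lower the average — exclude it.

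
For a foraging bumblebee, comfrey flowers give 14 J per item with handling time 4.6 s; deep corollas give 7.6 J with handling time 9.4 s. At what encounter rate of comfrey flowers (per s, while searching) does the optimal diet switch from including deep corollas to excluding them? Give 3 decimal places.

Drop deep corollas once their profitability E₂/h₂ falls below the rate achievable on comfrey flowers alone: E₂/h₂ = λE₁/(1 + λh₁).
Solve for λ: λE₁h₂ = E₂(1 + λh₁) → λ(E₁h₂ − E₂h₁) = E₂ → λ = E₂/(E₁h₂ − E₂h₁).
λ = 7.6/(14×9.4 − 7.6×4.6) = 7.6/96.64 = 0.07864 per s.

0.079 per s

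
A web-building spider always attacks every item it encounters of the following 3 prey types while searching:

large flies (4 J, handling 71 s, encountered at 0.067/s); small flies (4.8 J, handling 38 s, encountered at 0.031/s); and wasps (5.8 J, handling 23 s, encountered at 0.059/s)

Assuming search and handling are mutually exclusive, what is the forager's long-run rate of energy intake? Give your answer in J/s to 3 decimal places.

R = Σλ_iE_i / (1 + Σλ_ih_i)
Numerator: 0.067×4 + 0.031×4.8 + 0.059×5.8 = 0.759
Denominator: 1 + 0.067×71 + 0.031×38 + 0.059×23 = 8.292
R = 0.759/8.292 = 0.09153 J/s

0.092 J/s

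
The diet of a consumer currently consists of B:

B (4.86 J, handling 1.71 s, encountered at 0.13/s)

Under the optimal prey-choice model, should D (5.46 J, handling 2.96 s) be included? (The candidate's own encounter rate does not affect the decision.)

Yes

On B alone, R = ΣλE/(1+Σλh) = 0.6318/1.222 = 0.5169 J/s.
D: E/h = 5.46/2.96 = 1.845 J/s.
1.845 > 0.5169, so adding D raises the average — include it.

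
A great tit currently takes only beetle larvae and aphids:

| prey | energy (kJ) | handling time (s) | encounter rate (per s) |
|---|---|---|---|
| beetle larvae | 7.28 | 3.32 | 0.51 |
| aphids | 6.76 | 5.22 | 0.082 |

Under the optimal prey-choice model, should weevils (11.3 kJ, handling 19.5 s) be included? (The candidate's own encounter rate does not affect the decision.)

No

Current rate: (0.51×7.28 + 0.082×6.76)/(1 + 0.51×3.32 + 0.082×5.22) = 1.367 kJ/s.
Profitability of weevils: 11.3/19.5 = 0.5795 kJ/s.
0.5795 < 1.367, so adding weevils would lower the average — exclude it.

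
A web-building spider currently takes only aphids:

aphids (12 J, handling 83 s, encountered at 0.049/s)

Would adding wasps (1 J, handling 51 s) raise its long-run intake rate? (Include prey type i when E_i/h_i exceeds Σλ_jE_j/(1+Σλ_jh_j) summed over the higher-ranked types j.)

No

On aphids alone, R = ΣλE/(1+Σλh) = 0.588/5.067 = 0.116 J/s.
Profitability of wasps: 1/51 = 0.01961 J/s.
Since 0.01961 < R, time spent handling wasps is better spent searching.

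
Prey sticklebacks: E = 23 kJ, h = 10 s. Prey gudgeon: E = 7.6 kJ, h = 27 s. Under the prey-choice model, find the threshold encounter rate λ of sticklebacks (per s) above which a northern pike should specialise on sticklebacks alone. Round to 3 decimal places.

0.014 per s

At the threshold, the rate on sticklebacks alone equals the profitability of gudgeon: λ·23/(1 + λ·10) = 7.6/27 = 0.2815.
Rearranging, λ(23 − 0.2815×10) = 0.2815, so λ = 0.2815/20.19 = 0.01394 per s.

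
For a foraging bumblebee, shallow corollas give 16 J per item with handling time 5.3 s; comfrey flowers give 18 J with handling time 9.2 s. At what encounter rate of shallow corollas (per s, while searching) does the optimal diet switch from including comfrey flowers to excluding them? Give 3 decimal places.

Drop comfrey flowers once their profitability E₂/h₂ falls below the rate achievable on shallow corollas alone: E₂/h₂ = λE₁/(1 + λh₁).
Solve for λ: λE₁h₂ = E₂(1 + λh₁) → λ(E₁h₂ − E₂h₁) = E₂ → λ = E₂/(E₁h₂ − E₂h₁).
λ = 18/(16×9.2 − 18×5.3) = 18/51.8 = 0.3475 per s.

0.347 per s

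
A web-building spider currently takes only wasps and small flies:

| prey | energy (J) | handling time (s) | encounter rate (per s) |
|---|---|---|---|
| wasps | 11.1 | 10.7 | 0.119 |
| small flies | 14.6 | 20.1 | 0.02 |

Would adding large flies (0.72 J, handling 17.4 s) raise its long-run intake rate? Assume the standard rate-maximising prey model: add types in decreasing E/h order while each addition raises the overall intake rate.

No

Current rate: (0.119×11.1 + 0.02×14.6)/(1 + 0.119×10.7 + 0.02×20.1) = 0.6029 J/s.
large flies: E/h = 0.72/17.4 = 0.04138 J/s.
0.04138 < 0.6029, so adding large flies would lower the average — exclude it.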